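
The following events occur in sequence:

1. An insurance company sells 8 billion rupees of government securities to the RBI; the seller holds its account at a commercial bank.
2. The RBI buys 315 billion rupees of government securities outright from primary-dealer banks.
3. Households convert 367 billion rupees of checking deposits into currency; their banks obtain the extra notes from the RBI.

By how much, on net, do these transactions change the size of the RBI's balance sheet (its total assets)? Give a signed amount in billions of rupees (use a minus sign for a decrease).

+323 billion

RBI balance sheet:
  Assets:      Securities +323B
  Liabilities: Bank reserves −44B, Currency in circulation +367B
Change in total RBI assets = +323 billion.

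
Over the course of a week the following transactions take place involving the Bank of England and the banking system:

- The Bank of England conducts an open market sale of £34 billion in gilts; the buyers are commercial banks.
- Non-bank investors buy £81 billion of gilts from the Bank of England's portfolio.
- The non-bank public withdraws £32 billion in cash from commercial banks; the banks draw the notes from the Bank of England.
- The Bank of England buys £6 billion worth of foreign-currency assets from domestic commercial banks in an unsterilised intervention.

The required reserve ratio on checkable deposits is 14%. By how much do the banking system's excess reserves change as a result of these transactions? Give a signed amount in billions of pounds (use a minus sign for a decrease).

OMO sale (to banks) £34 billion: reserves −£34B, deposits 0.
Asset sale (to non-banks) £81 billion: reserves −£81B, deposits −£81B.
Currency withdrawal £32 billion: reserves −£32B, deposits −£32B.
FX purchase £6 billion: reserves +£6B, deposits 0.
Totals: Δreserves = −£141B, Δdeposits = −£113B.
Δrequired reserves = 14% × −£113B = −£15.82B.
Δexcess reserves = Δreserves − Δrequired = −£141B − (−£15.82B) = -£125.18 billion.

-£125.18 billion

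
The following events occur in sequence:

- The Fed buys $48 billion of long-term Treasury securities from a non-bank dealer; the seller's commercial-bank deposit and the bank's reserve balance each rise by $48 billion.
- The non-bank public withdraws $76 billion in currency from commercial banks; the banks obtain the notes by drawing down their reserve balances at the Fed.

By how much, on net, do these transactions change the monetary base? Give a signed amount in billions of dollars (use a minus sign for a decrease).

Asset purchase (from non-banks) $48 billion: Fed balance sheet expands → +$48B.
Currency withdrawal $76 billion: just a shift between currency and reserves — both are base money → 0.
Net: 48 + 0 = +$48 billion.

+$48 billion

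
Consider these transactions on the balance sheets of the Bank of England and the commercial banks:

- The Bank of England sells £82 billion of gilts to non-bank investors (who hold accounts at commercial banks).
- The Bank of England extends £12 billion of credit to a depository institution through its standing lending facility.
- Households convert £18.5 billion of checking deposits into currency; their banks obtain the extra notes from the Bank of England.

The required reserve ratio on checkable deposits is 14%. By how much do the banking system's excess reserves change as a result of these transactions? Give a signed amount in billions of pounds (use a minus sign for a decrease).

Asset sale (to non-banks) £82 billion: reserves −£82B, deposits −£82B.
Discount-window loan £12 billion: reserves +£12B, deposits 0.
Currency withdrawal £18.5 billion: reserves −£18.5B, deposits −£18.5B.
Totals: Δreserves = −£88.5B, Δdeposits = −£100.5B.
Δrequired reserves = 14% × −£100.5B = −£14.07B.
Δexcess reserves = Δreserves − Δrequired = −£88.5B − (−£14.07B) = -£74.43 billion.

-£74.43 billion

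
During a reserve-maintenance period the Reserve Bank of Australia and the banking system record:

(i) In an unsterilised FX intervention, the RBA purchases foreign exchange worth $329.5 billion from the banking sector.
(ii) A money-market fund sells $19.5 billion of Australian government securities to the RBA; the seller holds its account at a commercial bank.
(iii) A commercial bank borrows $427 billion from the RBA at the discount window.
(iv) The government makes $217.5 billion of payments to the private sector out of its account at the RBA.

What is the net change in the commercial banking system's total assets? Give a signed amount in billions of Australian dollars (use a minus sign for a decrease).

RBA balance sheet:
  Assets:      Securities +$19.5B, Loans to banks +$427B, Foreign assets +$329.5B
  Liabilities: Bank reserves +$993.5B, Government deposits −$217.5B
Commercial banking system:
  Assets:      Reserves at CB +$993.5B, Foreign assets −$329.5B
  Liabilities: Checkable deposits +$237B, Borrowings from CB +$427B
Change in total bank assets = +$664 billion.

+$664 billion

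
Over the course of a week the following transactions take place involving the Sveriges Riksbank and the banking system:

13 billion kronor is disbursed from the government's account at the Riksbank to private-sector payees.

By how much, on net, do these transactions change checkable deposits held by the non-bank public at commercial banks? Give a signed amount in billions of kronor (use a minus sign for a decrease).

+13 billion

Government spending 13 billion kronor: non-bank counterparties' bank balances rise → +13B.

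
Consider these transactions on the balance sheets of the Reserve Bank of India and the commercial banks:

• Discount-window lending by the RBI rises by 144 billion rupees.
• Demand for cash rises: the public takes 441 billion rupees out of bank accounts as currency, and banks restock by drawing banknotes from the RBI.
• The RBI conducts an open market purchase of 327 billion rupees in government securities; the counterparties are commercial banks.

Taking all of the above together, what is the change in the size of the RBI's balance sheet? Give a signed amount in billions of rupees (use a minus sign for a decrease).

+471 billion

RBI balance sheet:
  Assets:      Securities +327B, Loans to banks +144B
  Liabilities: Bank reserves +30B, Currency in circulation +441B
Commercial banking system:
  Assets:      Reserves at CB +30B, Securities −327B
  Liabilities: Checkable deposits −441B, Borrowings from CB +144B
Change in total RBI assets = +471 billion.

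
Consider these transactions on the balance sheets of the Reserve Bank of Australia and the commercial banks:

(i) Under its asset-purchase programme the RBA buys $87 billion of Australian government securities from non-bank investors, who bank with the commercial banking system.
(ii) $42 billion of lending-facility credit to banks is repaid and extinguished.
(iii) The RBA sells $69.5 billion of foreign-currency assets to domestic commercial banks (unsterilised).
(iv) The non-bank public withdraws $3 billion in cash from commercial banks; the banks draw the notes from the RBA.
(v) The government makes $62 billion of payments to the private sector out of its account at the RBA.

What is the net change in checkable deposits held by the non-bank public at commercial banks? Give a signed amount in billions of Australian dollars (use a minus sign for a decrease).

+$146 billion

RBA balance sheet:
  Assets:      Securities +$87B, Loans to banks −$42B, Foreign assets −$69.5B
  Liabilities: Bank reserves +$34.5B, Currency in circulation +$3B, Government deposits −$62B
Commercial banking system:
  Assets:      Reserves at CB +$34.5B, Foreign assets +$69.5B
  Liabilities: Checkable deposits +$146B, Borrowings from CB −$42B
So the change in checkable deposits held by the non-bank public at commercial banks is +$146 billion.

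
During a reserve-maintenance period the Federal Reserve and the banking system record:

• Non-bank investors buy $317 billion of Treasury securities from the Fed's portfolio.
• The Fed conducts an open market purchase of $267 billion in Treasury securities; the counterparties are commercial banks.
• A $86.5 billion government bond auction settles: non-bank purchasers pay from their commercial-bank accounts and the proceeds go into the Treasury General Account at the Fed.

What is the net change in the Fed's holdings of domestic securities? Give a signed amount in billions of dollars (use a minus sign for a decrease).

-$50 billion

Asset sale (to non-banks) $317 billion: securities removed from the Fed's portfolio → −$317B.
OMO purchase (from banks) $267 billion: securities added to the Fed's portfolio → +$267B.
Government account inflow $86.5 billion: the Fed's securities portfolio is untouched → 0.
Net: −317 + 267 + 0 = -$50 billion.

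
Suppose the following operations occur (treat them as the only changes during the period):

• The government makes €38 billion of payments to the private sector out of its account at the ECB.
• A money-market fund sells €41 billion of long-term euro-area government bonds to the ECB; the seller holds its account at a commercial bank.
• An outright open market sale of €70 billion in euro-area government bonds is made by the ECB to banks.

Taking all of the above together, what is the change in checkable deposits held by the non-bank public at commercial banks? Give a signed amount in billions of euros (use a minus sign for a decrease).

Government spending €38 billion: non-bank counterparties' bank balances rise → +€38B.
Asset purchase (from non-banks) €41 billion: non-bank counterparties' bank balances rise → +€41B.
OMO sale (to banks) €70 billion: the counterparty is a bank, so public deposits are unchanged → 0.
Net: 38 + 41 + 0 = +€79 billion.

+€79 billion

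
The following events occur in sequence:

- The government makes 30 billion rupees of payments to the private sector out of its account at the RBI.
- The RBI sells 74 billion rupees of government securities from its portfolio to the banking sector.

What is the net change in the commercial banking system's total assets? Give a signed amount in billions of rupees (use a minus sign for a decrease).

+30 billion

Government spending 30 billion rupees: bank balance sheets expand → +30B.
OMO sale (to banks) 74 billion rupees: just an asset swap on bank balance sheets → 0.
Net: 30 + 0 = +30 billion.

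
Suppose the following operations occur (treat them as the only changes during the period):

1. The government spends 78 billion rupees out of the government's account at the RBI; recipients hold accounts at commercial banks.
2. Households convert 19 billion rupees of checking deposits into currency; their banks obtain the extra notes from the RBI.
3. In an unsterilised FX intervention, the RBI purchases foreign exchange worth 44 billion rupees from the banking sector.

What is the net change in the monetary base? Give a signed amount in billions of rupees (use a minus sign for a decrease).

+122 billion

RBI balance sheet:
  Assets:      Foreign assets +44B
  Liabilities: Bank reserves +103B, Currency in circulation +19B, Government deposits −78B
Monetary base = currency + reserves: +19B + (+103B) = +122 billion.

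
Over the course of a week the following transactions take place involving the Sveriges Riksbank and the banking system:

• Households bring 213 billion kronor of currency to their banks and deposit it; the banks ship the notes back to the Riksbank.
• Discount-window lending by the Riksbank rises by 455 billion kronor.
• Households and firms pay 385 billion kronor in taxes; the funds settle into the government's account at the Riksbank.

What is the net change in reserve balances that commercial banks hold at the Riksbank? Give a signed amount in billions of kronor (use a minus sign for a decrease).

+283 billion

Riksbank balance sheet:
  Assets:      Loans to banks +455B
  Liabilities: Bank reserves +283B, Currency in circulation −213B, Government deposits +385B
Commercial banking system:
  Assets:      Reserves at CB +283B
  Liabilities: Checkable deposits −172B, Borrowings from CB +455B
So the change in reserve balances that commercial banks hold at the Riksbank is +283 billion.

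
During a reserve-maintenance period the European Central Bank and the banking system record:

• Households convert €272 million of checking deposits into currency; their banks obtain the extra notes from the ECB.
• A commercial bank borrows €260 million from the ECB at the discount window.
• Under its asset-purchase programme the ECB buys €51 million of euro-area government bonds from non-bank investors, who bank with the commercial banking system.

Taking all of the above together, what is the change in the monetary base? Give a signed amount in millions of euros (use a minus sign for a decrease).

Currency withdrawal €272 million: just a shift between currency and reserves — both are base money → 0.
Discount-window loan €260 million: ECB balance sheet expands → +€260M.
Asset purchase (from non-banks) €51 million: ECB balance sheet expands → +€51M.
Net: 0 + 260 + 51 = +€311 million.

+€311 million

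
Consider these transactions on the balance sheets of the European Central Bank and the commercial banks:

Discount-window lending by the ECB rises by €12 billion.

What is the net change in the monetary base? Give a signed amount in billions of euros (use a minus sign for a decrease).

Discount-window loan €12 billion: ECB balance sheet expands → +€12B.

+€12 billion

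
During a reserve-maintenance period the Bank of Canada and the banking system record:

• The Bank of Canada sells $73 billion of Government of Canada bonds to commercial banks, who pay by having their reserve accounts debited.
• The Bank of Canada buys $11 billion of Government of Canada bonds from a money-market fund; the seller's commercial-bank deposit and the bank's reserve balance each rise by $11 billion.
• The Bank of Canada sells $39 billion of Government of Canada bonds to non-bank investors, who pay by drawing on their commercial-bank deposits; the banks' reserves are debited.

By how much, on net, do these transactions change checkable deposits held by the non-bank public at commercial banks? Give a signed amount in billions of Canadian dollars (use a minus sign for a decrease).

-$28 billion

OMO sale (to banks) $73 billion: the counterparty is a bank, so public deposits are unchanged → 0.
Asset purchase (from non-banks) $11 billion: non-bank counterparties' bank balances rise → +$11B.
Asset sale (to non-banks) $39 billion: non-bank counterparties' bank balances fall → −$39B.
Net: 0 + 11 − 39 = -$28 billion.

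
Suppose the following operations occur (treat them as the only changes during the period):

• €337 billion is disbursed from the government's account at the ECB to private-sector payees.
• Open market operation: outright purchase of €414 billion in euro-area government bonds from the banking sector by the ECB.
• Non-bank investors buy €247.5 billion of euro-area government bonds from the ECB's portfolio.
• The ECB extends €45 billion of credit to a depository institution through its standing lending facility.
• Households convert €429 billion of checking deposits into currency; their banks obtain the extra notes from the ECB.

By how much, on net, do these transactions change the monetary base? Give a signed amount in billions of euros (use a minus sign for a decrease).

+€548.5 billion

Government spending €337 billion: a non-base liability converts back to reserves → +€337B.
OMO purchase (from banks) €414 billion: ECB balance sheet expands → +€414B.
Asset sale (to non-banks) €247.5 billion: ECB balance sheet contracts → −€247.5B.
Discount-window loan €45 billion: ECB balance sheet expands → +€45B.
Currency withdrawal €429 billion: just a shift between currency and reserves — both are base money → 0.
Net: 337 + 414 − 247.5 + 45 + 0 = +€548.5 billion.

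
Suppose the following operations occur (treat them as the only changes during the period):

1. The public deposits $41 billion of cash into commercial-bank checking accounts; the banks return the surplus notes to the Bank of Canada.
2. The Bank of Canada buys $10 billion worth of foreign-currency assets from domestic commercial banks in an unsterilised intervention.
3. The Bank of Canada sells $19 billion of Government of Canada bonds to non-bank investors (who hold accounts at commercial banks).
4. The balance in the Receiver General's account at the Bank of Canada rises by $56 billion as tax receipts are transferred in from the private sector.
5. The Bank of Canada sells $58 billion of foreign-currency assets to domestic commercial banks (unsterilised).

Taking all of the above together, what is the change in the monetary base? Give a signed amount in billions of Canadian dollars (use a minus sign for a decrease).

-$123 billion

Currency deposit $41 billion: just a shift between currency and reserves — both are base money → 0.
FX purchase $10 billion: Bank of Canada balance sheet expands → +$10B.
Asset sale (to non-banks) $19 billion: Bank of Canada balance sheet contracts → −$19B.
Government account inflow $56 billion: reserves shift to a non-base liability → −$56B.
FX sale $58 billion: Bank of Canada balance sheet contracts → −$58B.
Net: 0 + 10 − 19 − 56 − 58 = -$123 billion.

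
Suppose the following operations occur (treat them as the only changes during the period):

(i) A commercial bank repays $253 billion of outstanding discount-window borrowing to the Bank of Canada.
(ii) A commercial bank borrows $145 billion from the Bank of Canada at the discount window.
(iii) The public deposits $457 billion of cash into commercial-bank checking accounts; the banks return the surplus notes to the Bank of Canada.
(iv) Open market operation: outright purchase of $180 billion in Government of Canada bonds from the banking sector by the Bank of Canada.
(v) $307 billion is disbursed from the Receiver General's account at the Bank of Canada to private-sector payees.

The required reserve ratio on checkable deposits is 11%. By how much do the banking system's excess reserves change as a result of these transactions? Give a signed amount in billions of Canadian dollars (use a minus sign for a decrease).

Discount-window repayment $253 billion: reserves −$253B, deposits 0.
Discount-window loan $145 billion: reserves +$145B, deposits 0.
Currency deposit $457 billion: reserves +$457B, deposits +$457B.
OMO purchase (from banks) $180 billion: reserves +$180B, deposits 0.
Government spending $307 billion: reserves +$307B, deposits +$307B.
Totals: Δreserves = +$836B, Δdeposits = +$764B.
Δrequired reserves = 11% × +$764B = +$84.04B.
Δexcess reserves = Δreserves − Δrequired = +$836B − (+$84.04B) = +$751.96 billion.

+$751.96 billion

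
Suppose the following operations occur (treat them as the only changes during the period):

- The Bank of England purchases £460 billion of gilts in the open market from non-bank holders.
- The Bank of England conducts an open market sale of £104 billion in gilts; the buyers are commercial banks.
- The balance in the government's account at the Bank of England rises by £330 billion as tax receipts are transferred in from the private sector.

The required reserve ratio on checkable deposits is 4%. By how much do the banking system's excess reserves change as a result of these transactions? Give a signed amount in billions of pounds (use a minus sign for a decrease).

Asset purchase (from non-banks) £460 billion: reserves +£460B, deposits +£460B.
OMO sale (to banks) £104 billion: reserves −£104B, deposits 0.
Government account inflow £330 billion: reserves −£330B, deposits −£330B.
Totals: Δreserves = +£26B, Δdeposits = +£130B.
Δrequired reserves = 4% × +£130B = +£5.2B.
Δexcess reserves = Δreserves − Δrequired = +£26B − (+£5.2B) = +£20.8 billion.

+£20.8 billion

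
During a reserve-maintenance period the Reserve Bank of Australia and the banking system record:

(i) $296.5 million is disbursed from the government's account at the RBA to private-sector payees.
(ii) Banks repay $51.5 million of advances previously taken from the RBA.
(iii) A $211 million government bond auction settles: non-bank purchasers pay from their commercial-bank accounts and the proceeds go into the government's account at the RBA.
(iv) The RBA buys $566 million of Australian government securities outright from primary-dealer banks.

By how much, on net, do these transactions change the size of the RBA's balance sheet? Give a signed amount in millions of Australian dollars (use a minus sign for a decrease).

Government spending $296.5 million: only the composition of liabilities changes → 0.
Discount-window repayment $51.5 million: an RBA asset is shed → −$51.5M.
Government account inflow $211 million: only the composition of liabilities changes → 0.
OMO purchase (from banks) $566 million: an RBA asset is acquired → +$566M.
Net: 0 − 51.5 + 0 + 566 = +$514.5 million.

+$514.5 million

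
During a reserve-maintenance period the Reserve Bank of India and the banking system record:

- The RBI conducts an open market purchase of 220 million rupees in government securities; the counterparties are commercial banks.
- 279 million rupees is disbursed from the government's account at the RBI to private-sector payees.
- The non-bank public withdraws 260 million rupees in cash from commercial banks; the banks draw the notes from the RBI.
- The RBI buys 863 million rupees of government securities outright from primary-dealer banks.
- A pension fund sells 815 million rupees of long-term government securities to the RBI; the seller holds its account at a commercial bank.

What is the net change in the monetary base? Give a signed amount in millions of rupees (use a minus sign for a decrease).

+2177 million

OMO purchase (from banks) 220 million rupees: RBI balance sheet expands → +220M.
Government spending 279 million rupees: a non-base liability converts back to reserves → +279M.
Currency withdrawal 260 million rupees: just a shift between currency and reserves — both are base money → 0.
OMO purchase (from banks) 863 million rupees: RBI balance sheet expands → +863M.
Asset purchase (from non-banks) 815 million rupees: RBI balance sheet expands → +815M.
Net: 220 + 279 + 0 + 863 + 815 = +2177 million.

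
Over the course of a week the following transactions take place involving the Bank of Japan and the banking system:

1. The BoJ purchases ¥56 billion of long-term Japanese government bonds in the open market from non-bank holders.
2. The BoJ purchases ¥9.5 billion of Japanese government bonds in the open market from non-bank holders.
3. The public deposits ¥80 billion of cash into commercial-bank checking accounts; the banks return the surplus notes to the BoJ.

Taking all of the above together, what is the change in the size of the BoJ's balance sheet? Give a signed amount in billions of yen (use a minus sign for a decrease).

+¥65.5 billion

BoJ balance sheet:
  Assets:      Securities +¥65.5B
  Liabilities: Bank reserves +¥145.5B, Currency in circulation −¥80B
Change in total BoJ assets = +¥65.5 billion.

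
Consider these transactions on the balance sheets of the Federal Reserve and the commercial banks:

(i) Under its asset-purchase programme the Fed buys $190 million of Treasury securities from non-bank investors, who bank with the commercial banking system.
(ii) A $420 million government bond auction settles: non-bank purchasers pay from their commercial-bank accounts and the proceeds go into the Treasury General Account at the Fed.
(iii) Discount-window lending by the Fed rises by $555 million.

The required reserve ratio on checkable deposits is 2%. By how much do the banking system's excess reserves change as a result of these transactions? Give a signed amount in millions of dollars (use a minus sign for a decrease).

Asset purchase (from non-banks) $190 million: reserves +$190M, deposits +$190M.
Government account inflow $420 million: reserves −$420M, deposits −$420M.
Discount-window loan $555 million: reserves +$555M, deposits 0.
Totals: Δreserves = +$325M, Δdeposits = −$230M.
Δrequired reserves = 2% × −$230M = −$4.6M.
Δexcess reserves = Δreserves − Δrequired = +$325M − (−$4.6M) = +$329.6 million.

+$329.6 million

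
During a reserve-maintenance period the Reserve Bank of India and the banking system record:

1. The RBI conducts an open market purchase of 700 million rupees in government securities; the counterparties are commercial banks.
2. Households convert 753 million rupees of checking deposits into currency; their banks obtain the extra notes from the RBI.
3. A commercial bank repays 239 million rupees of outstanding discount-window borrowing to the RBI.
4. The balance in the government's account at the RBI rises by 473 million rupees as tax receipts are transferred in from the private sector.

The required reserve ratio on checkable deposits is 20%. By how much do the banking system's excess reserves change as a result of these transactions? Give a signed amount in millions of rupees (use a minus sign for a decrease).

-519.8 million

OMO purchase (from banks) 700 million rupees: reserves +700M, deposits 0.
Currency withdrawal 753 million rupees: reserves −753M, deposits −753M.
Discount-window repayment 239 million rupees: reserves −239M, deposits 0.
Government account inflow 473 million rupees: reserves −473M, deposits −473M.
Totals: Δreserves = −765M, Δdeposits = −1226M.
Δrequired reserves = 20% × −1226M = −245.2M.
Δexcess reserves = Δreserves − Δrequired = −765M − (−245.2M) = -519.8 million.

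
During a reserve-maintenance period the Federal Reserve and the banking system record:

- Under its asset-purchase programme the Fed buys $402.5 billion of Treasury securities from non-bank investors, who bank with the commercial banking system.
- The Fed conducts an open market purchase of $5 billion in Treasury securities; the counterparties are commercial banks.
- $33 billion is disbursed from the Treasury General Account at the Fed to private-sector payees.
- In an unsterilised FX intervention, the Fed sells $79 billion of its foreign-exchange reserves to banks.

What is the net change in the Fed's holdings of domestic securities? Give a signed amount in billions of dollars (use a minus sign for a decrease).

+$407.5 billion

Asset purchase (from non-banks) $402.5 billion: securities added to the Fed's portfolio → +$402.5B.
OMO purchase (from banks) $5 billion: securities added to the Fed's portfolio → +$5B.
Government spending $33 billion: the Fed's securities portfolio is untouched → 0.
FX sale $79 billion: the Fed's securities portfolio is untouched → 0.
Net: 402.5 + 5 + 0 + 0 = +$407.5 billion.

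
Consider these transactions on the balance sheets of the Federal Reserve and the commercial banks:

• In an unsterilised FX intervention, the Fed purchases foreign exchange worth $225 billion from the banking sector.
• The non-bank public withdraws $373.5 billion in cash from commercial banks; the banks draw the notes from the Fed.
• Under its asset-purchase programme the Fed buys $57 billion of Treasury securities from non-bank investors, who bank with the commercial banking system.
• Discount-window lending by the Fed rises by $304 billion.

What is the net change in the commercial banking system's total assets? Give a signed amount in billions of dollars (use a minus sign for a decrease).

-$12.5 billion

FX purchase $225 billion: just an asset swap on bank balance sheets → 0.
Currency withdrawal $373.5 billion: bank balance sheets shrink → −$373.5B.
Asset purchase (from non-banks) $57 billion: bank balance sheets expand → +$57B.
Discount-window loan $304 billion: bank balance sheets expand → +$304B.
Net: 0 − 373.5 + 57 + 304 = -$12.5 billion.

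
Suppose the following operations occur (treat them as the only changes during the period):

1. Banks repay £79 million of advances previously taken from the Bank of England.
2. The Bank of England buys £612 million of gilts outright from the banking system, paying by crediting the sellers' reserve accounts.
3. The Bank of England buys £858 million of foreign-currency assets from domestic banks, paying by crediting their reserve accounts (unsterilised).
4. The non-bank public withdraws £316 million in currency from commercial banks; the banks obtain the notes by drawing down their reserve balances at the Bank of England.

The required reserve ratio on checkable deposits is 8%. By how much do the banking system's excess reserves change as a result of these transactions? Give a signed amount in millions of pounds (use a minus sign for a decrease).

Discount-window repayment £79 million: reserves −£79M, deposits 0.
OMO purchase (from banks) £612 million: reserves +£612M, deposits 0.
FX purchase £858 million: reserves +£858M, deposits 0.
Currency withdrawal £316 million: reserves −£316M, deposits −£316M.
Totals: Δreserves = +£1075M, Δdeposits = −£316M.
Δrequired reserves = 8% × −£316M = −£25.28M.
Δexcess reserves = Δreserves − Δrequired = +£1075M − (−£25.28M) = +£1100.28 million.

+£1100.28 million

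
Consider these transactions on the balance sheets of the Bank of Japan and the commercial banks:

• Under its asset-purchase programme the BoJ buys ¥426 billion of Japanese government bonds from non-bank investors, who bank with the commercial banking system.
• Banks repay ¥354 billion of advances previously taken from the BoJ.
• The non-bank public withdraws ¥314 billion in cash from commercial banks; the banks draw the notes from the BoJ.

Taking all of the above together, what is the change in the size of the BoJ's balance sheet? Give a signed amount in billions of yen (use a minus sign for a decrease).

+¥72 billion

BoJ balance sheet:
  Assets:      Securities +¥426B, Loans to banks −¥354B
  Liabilities: Bank reserves −¥242B, Currency in circulation +¥314B
Commercial banking system:
  Assets:      Reserves at CB −¥242B
  Liabilities: Checkable deposits +¥112B, Borrowings from CB −¥354B
Change in total BoJ assets = +¥72 billion.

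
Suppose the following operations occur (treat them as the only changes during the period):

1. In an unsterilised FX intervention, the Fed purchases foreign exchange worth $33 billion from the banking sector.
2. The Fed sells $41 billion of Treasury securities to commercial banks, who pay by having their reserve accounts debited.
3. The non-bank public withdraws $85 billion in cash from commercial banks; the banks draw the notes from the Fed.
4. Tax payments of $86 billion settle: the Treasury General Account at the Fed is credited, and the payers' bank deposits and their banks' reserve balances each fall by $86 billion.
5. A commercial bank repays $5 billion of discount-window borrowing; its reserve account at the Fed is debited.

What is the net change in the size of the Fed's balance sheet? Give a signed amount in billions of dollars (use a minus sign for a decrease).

-$13 billion

FX purchase $33 billion: a Fed asset is acquired → +$33B.
OMO sale (to banks) $41 billion: a Fed asset is shed → −$41B.
Currency withdrawal $85 billion: only the composition of liabilities changes → 0.
Government account inflow $86 billion: only the composition of liabilities changes → 0.
Discount-window repayment $5 billion: a Fed asset is shed → −$5B.
Net: 33 − 41 + 0 + 0 − 5 = -$13 billion.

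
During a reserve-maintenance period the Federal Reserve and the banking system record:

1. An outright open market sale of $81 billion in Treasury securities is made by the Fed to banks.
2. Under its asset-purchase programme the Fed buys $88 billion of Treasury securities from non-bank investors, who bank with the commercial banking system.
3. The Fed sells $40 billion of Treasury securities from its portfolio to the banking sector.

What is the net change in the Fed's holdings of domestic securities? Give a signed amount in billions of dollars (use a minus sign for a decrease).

OMO sale (to banks) $81 billion: securities removed from the Fed's portfolio → −$81B.
Asset purchase (from non-banks) $88 billion: securities added to the Fed's portfolio → +$88B.
OMO sale (to banks) $40 billion: securities removed from the Fed's portfolio → −$40B.
Net: −81 + 88 − 40 = -$33 billion.

-$33 billion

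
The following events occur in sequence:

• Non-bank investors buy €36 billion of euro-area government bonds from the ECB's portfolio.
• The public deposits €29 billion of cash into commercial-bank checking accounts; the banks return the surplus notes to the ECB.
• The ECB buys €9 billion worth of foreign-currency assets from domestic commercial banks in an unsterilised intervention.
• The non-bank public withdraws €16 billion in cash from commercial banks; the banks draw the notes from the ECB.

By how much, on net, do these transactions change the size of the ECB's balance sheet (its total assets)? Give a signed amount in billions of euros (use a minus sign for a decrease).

-€27 billion

ECB balance sheet:
  Assets:      Securities −€36B, Foreign assets +€9B
  Liabilities: Bank reserves −€14B, Currency in circulation −€13B
Commercial banking system:
  Assets:      Reserves at CB −€14B, Foreign assets −€9B
  Liabilities: Checkable deposits −€23B
Change in total ECB assets = -€27 billion.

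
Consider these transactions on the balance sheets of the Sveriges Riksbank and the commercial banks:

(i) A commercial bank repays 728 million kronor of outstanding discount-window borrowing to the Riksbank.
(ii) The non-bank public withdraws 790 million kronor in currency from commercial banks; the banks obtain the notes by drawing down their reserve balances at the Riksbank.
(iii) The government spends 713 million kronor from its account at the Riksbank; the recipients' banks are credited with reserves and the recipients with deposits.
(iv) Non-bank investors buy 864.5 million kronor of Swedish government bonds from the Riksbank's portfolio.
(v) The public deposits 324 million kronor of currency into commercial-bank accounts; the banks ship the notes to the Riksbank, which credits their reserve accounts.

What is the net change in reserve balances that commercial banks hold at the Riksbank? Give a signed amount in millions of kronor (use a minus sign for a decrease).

-1345.5 million

Discount-window repayment 728 million kronor: repayment is debited from reserves → −728M.
Currency withdrawal 790 million kronor: banks swap reserves for currency → −790M.
Government spending 713 million kronor: government payments flow into bank reserve accounts → +713M.
Asset sale (to non-banks) 864.5 million kronor: the non-bank buyers' banks settle from reserves → −864.5M.
Currency deposit 324 million kronor: returned notes are swapped for reserve credit → +324M.
Net: −728 − 790 + 713 − 864.5 + 324 = -1345.5 million.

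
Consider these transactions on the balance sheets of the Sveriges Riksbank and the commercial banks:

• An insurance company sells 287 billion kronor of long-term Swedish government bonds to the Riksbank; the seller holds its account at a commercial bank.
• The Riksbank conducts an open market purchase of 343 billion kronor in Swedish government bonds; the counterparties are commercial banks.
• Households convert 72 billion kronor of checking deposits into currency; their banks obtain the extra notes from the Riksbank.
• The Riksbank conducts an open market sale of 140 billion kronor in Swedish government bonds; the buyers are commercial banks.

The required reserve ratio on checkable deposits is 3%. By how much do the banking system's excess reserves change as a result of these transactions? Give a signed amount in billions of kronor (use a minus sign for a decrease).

Asset purchase (from non-banks) 287 billion kronor: reserves +287B, deposits +287B.
OMO purchase (from banks) 343 billion kronor: reserves +343B, deposits 0.
Currency withdrawal 72 billion kronor: reserves −72B, deposits −72B.
OMO sale (to banks) 140 billion kronor: reserves −140B, deposits 0.
Totals: Δreserves = +418B, Δdeposits = +215B.
Δrequired reserves = 3% × +215B = +6.45B.
Δexcess reserves = Δreserves − Δrequired = +418B − (+6.45B) = +411.55 billion.

+411.55 billion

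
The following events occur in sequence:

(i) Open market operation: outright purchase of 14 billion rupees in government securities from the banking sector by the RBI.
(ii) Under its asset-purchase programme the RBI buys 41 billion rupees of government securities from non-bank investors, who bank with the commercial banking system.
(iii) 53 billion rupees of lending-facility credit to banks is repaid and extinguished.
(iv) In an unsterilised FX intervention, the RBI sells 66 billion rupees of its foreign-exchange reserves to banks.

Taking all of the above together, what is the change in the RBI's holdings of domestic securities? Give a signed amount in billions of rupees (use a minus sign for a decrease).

RBI balance sheet:
  Assets:      Securities +55B, Loans to banks −53B, Foreign assets −66B
  Liabilities: Bank reserves −64B
So the change in the RBI's holdings of domestic securities is +55 billion.

+55 billion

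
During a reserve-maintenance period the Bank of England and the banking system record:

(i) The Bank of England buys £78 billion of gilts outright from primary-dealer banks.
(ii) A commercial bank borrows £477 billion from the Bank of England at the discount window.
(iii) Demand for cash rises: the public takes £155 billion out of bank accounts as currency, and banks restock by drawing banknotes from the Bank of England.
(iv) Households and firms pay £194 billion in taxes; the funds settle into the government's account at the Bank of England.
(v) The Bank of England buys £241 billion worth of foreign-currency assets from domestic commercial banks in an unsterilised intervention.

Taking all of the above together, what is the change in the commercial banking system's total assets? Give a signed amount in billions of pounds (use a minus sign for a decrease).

OMO purchase (from banks) £78 billion: just an asset swap on bank balance sheets → 0.
Discount-window loan £477 billion: bank balance sheets expand → +£477B.
Currency withdrawal £155 billion: bank balance sheets shrink → −£155B.
Government account inflow £194 billion: bank balance sheets shrink → −£194B.
FX purchase £241 billion: just an asset swap on bank balance sheets → 0.
Net: 0 + 477 − 155 − 194 + 0 = +£128 billion.

+£128 billion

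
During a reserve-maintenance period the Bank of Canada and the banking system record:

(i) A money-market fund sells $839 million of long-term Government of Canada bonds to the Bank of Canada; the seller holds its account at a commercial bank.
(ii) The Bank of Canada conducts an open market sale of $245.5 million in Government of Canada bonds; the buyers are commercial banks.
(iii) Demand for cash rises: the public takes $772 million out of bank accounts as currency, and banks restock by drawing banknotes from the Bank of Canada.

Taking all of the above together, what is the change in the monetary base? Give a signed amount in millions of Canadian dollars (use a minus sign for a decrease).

Asset purchase (from non-banks) $839 million: Bank of Canada balance sheet expands → +$839M.
OMO sale (to banks) $245.5 million: Bank of Canada balance sheet contracts → −$245.5M.
Currency withdrawal $772 million: just a shift between currency and reserves — both are base money → 0.
Net: 839 − 245.5 + 0 = +$593.5 million.

+$593.5 million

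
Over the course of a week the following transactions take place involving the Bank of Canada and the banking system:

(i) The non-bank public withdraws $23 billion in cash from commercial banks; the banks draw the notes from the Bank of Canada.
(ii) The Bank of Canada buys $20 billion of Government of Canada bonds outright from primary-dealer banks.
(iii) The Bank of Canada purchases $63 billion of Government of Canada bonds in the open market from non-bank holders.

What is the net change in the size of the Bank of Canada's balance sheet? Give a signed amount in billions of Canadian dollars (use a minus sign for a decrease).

+$83 billion

Currency withdrawal $23 billion: only the composition of liabilities changes → 0.
OMO purchase (from banks) $20 billion: a Bank of Canada asset is acquired → +$20B.
Asset purchase (from non-banks) $63 billion: a Bank of Canada asset is acquired → +$63B.
Net: 0 + 20 + 63 = +$83 billion.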